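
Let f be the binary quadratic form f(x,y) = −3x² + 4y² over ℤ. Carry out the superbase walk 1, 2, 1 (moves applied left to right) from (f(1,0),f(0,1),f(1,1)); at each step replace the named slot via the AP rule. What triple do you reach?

start (-3,4,1) = (f(1,0),f(0,1),f(1,1))
replace slot 1: 2·(4+1) − (-3) = 13 → (13,4,1)
replace slot 2: 2·(13+1) − 4 = 24 → (13,24,1)
replace slot 1: 2·(24+1) − 13 = 37 → (37,24,1)

37,24,1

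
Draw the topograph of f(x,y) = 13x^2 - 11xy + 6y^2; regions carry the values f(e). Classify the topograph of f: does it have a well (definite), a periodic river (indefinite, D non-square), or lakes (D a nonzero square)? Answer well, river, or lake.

D = b²−4ac = (-11)² − 4·13·6 = -191
D < 0 ⇒ definite ⇒ every region one sign ⇒ single well

well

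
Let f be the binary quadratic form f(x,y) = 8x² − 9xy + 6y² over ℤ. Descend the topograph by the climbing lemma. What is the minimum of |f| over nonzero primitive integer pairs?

translate: b→7 (≡-9 mod 16), so (8,-9,6)→(8,7,5)
flip: (8,7,5)→(5,-7,8)
translate: b→3 (≡-7 mod 10), so (5,-7,8)→(5,3,6)
reduced (well bottom): (5,3,6) with a≤c, −a<b≤a
well minimum = a = 5

5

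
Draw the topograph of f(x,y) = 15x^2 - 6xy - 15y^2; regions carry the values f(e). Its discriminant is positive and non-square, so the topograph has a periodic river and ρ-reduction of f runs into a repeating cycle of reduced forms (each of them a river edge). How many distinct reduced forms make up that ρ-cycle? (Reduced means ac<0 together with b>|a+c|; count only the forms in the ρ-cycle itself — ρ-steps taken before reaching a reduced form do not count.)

D = 936, ⌊√D⌋ = 30
descent: ρ → (-15,6,15)  [lands on river]
river: ρ → (15,24,-6)
river: ρ → (-6,24,15)
river: ρ → (15,6,-15)
river: ρ → (-15,24,6)
river: ρ → (6,24,-15)
ρ-cycle length = 6 (tail of 1 descent step not counted)

6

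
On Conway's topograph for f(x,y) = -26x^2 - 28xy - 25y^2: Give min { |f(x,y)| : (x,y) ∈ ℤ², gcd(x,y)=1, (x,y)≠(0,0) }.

translate: b→-24 (≡28 mod 52), so (26,28,25)→(26,-24,23)
flip: (26,-24,23)→(23,24,26)
translate: b→-22 (≡24 mod 46), so (23,24,26)→(23,-22,25)
reduced (well bottom): (23,-22,25) with a≤c, −a<b≤a
well minimum |f| = |-23| = 23 (negative-definite)

23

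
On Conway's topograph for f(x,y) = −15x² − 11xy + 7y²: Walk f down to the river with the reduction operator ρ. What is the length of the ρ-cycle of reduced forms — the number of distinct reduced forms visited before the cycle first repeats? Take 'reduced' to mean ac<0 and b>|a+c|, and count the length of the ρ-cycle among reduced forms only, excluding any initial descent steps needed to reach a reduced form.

D = 541, ⌊√D⌋ = 23
descent: ρ → (7,11,-15)  [lands on river]
river: ρ → (-15,19,3)
river: ρ → (3,23,-1)
river: ρ → (-1,23,3)
river: ρ → (3,19,-15)
river: ρ → (-15,11,7)
river: ρ → (7,17,-9)
river: ρ → (-9,19,5)
river: ρ → (5,21,-5)
river: ρ → (-5,19,9)
river: ρ → (9,17,-7)
river: ρ → (-7,11,15)
river: ρ → (15,19,-3)
river: ρ → (-3,23,1)
river: ρ → (1,23,-3)
river: ρ → (-3,19,15)
river: ρ → (15,11,-7)
river: ρ → (-7,17,9)
river: ρ → (9,19,-5)
river: ρ → (-5,21,5)
river: ρ → (5,19,-9)
river: ρ → (-9,17,7)
ρ-cycle length = 22 (tail of 1 descent step not counted)

22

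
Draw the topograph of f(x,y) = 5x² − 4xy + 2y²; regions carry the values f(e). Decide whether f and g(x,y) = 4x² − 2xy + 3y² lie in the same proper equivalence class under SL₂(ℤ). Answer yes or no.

D₁ = -24, D₂ = -44
discriminants differ ⇒ not SL₂(ℤ)-equivalent

no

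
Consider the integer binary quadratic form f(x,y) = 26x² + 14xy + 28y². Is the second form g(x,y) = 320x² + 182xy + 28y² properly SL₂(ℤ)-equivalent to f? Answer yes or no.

D₁ = -2716, D₂ = -2716
f: reduced (well bottom): (26,14,28) with a≤c, −a<b≤a
g: flip: (320,182,28)→(28,-182,320)
g: translate: b→-14 (≡-182 mod 56), so (28,-182,320)→(28,-14,26)
g: flip: (28,-14,26)→(26,14,28)
g: reduced (well bottom): (26,14,28) with a≤c, −a<b≤a
reduced forms (26, 14, 28) vs (26, 14, 28) ⇒ equivalent

yes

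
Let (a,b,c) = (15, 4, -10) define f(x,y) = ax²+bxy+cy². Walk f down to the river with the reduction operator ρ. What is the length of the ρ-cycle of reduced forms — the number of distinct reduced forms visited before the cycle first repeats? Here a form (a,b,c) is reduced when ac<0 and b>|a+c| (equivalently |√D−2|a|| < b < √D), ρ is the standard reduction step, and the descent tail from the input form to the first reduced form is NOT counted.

D = 616, ⌊√D⌋ = 24
descent: ρ → (-10,16,9)  [lands on river]
river: ρ → (9,20,-6)
river: ρ → (-6,16,15)
river: ρ → (15,14,-7)
river: ρ → (-7,14,15)
river: ρ → (15,16,-6)
river: ρ → (-6,20,9)
river: ρ → (9,16,-10)
river: ρ → (-10,24,1)
river: ρ → (1,24,-10)
ρ-cycle length = 10 (tail of 1 descent step not counted)

10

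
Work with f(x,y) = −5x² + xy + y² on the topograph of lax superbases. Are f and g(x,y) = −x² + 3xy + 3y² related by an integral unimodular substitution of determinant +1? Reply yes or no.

D₁ = 21, D₂ = 21
river cycle of f (length 2): (1, 3, -3), (-3, 3, 1)
river cycle of g (length 2): (3, 3, -1), (-1, 3, 3)
cycles differ ⇒ inequivalent

no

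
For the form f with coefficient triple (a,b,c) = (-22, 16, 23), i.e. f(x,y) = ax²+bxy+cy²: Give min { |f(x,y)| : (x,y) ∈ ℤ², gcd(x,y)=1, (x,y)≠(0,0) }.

river: ρ → (23,30,-15)
river: ρ → (-15,30,23)
river: ρ → (23,16,-22)
river: ρ → (-22,28,17)
river: ρ → (17,40,-10)
river: ρ → (-10,40,17)
river: ρ → (17,28,-22)
river: ρ → (-22,16,23)
closes: descent 0, river 8
min |a| on river = 10

10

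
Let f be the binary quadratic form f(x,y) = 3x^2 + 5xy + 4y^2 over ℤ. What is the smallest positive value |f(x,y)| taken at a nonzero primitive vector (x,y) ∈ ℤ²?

translate: b→-1 (≡5 mod 6), so (3,5,4)→(3,-1,2)
flip: (3,-1,2)→(2,1,3)
reduced (well bottom): (2,1,3) with a≤c, −a<b≤a
well minimum = a = 2

2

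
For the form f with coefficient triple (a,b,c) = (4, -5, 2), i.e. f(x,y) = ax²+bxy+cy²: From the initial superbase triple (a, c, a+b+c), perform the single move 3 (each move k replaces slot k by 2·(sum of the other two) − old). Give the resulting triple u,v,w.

start (4,2,1) = (f(1,0),f(0,1),f(1,1))
replace slot 3: 2·(4+2) − 1 = 11 → (4,2,11)

4,2,11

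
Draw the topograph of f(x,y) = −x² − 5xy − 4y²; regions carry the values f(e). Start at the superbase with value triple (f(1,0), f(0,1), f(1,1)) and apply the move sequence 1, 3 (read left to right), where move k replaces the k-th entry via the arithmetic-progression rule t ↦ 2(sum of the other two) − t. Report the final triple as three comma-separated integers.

start (-1,-4,-10) = (f(1,0),f(0,1),f(1,1))
replace slot 1: 2·((-4)+(-10)) − (-1) = -27 → (-27,-4,-10)
replace slot 3: 2·((-27)+(-4)) − (-10) = -52 → (-27,-4,-52)

-27,-4,-52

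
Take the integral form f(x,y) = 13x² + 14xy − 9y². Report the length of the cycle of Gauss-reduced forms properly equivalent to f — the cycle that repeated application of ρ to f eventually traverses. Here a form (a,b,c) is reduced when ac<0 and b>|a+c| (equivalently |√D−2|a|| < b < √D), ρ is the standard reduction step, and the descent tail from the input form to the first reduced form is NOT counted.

D = 664, ⌊√D⌋ = 25
river: ρ → (-9,22,5)
river: ρ → (5,18,-17)
river: ρ → (-17,16,6)
river: ρ → (6,20,-11)
river: ρ → (-11,24,2)
river: ρ → (2,24,-11)
river: ρ → (-11,20,6)
river: ρ → (6,16,-17)
river: ρ → (-17,18,5)
river: ρ → (5,22,-9)
river: ρ → (-9,14,13)
river: ρ → (13,12,-10)
river: ρ → (-10,8,15)
river: ρ → (15,22,-3)
river: ρ → (-3,20,22)
river: ρ → (22,24,-1)
river: ρ → (-1,24,22)
river: ρ → (22,20,-3)
river: ρ → (-3,22,15)
river: ρ → (15,8,-10)
river: ρ → (-10,12,13)
river: ρ → (13,14,-9)
ρ-cycle length = 22 (tail of 0 descent steps not counted)

22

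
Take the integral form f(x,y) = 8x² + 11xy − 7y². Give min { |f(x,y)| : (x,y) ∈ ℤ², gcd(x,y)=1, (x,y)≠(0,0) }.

river: ρ → (-7,17,2)
river: ρ → (2,15,-15)
river: ρ → (-15,15,2)
river: ρ → (2,17,-7)
river: ρ → (-7,11,8)
river: ρ → (8,5,-10)
river: ρ → (-10,15,3)
river: ρ → (3,15,-10)
river: ρ → (-10,5,8)
river: ρ → (8,11,-7)
closes: descent 0, river 10
min |a| on river = 2

2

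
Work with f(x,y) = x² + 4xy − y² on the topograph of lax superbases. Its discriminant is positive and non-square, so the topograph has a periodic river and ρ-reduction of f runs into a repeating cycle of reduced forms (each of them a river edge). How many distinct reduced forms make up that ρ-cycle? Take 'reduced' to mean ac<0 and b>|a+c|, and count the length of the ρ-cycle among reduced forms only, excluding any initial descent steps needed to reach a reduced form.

D = 20, ⌊√D⌋ = 4
river: ρ → (-1,4,1)
river: ρ → (1,4,-1)
ρ-cycle length = 2 (tail of 0 descent steps not counted)

2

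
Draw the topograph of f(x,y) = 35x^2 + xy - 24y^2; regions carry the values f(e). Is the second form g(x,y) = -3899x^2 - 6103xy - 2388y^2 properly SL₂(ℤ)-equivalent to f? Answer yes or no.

D₁ = 3361, D₂ = 3361
river cycle of f (length 178): (-24, 47, 12), (12, 49, -20), (-20, 31, 30), (30, 29, -21), (-21, 55, 4), (4, 57, -7), (-7, 55, 12), (12, 41, -35), (-35, 29, 18), (18, 43, -21), … (168 more)
river cycle of g (length 178): (-24, 47, 12), (12, 49, -20), (-20, 31, 30), (30, 29, -21), (-21, 55, 4), (4, 57, -7), (-7, 55, 12), (12, 41, -35), (-35, 29, 18), (18, 43, -21), … (168 more)
cycles coincide ⇒ equivalent

yes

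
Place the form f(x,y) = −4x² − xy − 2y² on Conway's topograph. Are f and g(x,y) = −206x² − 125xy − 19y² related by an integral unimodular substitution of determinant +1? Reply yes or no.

D₁ = -31, D₂ = -31
f is negative-definite; reduce −f:
−f: flip: (4,1,2)→(2,-1,4)
−f: reduced (well bottom): (2,-1,4) with a≤c, −a<b≤a
flip sign back: reduced form of f is (-2,1,-4)
g is negative-definite; reduce −g:
−g: flip: (206,125,19)→(19,-125,206)
−g: translate: b→-11 (≡-125 mod 38), so (19,-125,206)→(19,-11,2)
−g: flip: (19,-11,2)→(2,11,19)
−g: translate: b→-1 (≡11 mod 4), so (2,11,19)→(2,-1,4)
−g: reduced (well bottom): (2,-1,4) with a≤c, −a<b≤a
flip sign back: reduced form of g is (-2,1,-4)
reduced forms (-2, 1, -4) vs (-2, 1, -4) ⇒ equivalent

yes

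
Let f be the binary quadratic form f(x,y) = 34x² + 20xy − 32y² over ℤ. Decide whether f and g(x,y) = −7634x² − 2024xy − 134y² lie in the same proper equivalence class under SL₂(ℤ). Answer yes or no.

D₁ = 4752, D₂ = 4752
river cycle of f (length 10): (-32, 44, 22), (22, 44, -32), (-32, 20, 34), (34, 48, -18), (-18, 60, 16), (16, 68, -2), (-2, 68, 16), (16, 60, -18), (-18, 48, 34), (34, 20, -32)
river cycle of g (length 10): (-18, 48, 34), (34, 20, -32), (-32, 44, 22), (22, 44, -32), (-32, 20, 34), (34, 48, -18), (-18, 60, 16), (16, 68, -2), (-2, 68, 16), (16, 60, -18)
cycles coincide ⇒ equivalent

yes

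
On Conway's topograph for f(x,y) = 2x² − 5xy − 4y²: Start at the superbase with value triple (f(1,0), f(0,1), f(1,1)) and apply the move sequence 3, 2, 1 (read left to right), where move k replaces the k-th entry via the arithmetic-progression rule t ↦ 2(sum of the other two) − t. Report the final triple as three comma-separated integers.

start (2,-4,-7) = (f(1,0),f(0,1),f(1,1))
replace slot 3: 2·(2+(-4)) − (-7) = 3 → (2,-4,3)
replace slot 2: 2·(2+3) − (-4) = 14 → (2,14,3)
replace slot 1: 2·(14+3) − 2 = 32 → (32,14,3)

32,14,3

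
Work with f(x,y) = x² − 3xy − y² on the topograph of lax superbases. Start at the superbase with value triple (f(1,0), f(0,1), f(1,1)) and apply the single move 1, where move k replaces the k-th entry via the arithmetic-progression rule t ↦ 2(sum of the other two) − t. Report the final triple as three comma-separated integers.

start (1,-1,-3) = (f(1,0),f(0,1),f(1,1))
replace slot 1: 2·((-1)+(-3)) − 1 = -9 → (-9,-1,-3)

-9,-1,-3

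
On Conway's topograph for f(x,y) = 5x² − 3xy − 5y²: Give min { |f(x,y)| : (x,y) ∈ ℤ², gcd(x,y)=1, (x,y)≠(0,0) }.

descent: ρ → (-5,3,5)  [lands on river]
river: ρ → (5,7,-3)
river: ρ → (-3,5,7)
river: ρ → (7,9,-1)
river: ρ → (-1,9,7)
river: ρ → (7,5,-3)
river: ρ → (-3,7,5)
river: ρ → (5,3,-5)
river: ρ → (-5,7,3)
river: ρ → (3,5,-7)
river: ρ → (-7,9,1)
river: ρ → (1,9,-7)
river: ρ → (-7,5,3)
river: ρ → (3,7,-5)
closes: descent 1, river 14
min |a| on river = 1

1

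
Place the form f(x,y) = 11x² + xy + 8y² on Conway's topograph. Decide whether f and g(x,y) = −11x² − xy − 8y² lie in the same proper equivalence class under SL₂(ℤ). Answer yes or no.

D₁ = -351, D₂ = -351
f: flip: (11,1,8)→(8,-1,11)
f: reduced (well bottom): (8,-1,11) with a≤c, −a<b≤a
g is negative-definite; reduce −g:
−g: flip: (11,1,8)→(8,-1,11)
−g: reduced (well bottom): (8,-1,11) with a≤c, −a<b≤a
flip sign back: reduced form of g is (-8,1,-11)
reduced forms (8, -1, 11) vs (-8, 1, -11) ⇒ inequivalent

no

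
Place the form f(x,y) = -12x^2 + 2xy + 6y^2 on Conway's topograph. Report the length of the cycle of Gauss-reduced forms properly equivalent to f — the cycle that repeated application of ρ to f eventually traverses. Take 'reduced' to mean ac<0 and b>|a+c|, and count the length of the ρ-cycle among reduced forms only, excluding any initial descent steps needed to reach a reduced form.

D = 292, ⌊√D⌋ = 17
descent: ρ → (6,10,-8)  [lands on river]
river: ρ → (-8,6,8)
river: ρ → (8,10,-6)
river: ρ → (-6,14,4)
river: ρ → (4,10,-12)
river: ρ → (-12,14,2)
river: ρ → (2,14,-12)
river: ρ → (-12,10,4)
river: ρ → (4,14,-6)
river: ρ → (-6,10,8)
river: ρ → (8,6,-8)
river: ρ → (-8,10,6)
river: ρ → (6,14,-4)
river: ρ → (-4,10,12)
river: ρ → (12,14,-2)
river: ρ → (-2,14,12)
river: ρ → (12,10,-4)
river: ρ → (-4,14,6)
ρ-cycle length = 18 (tail of 1 descent step not counted)

18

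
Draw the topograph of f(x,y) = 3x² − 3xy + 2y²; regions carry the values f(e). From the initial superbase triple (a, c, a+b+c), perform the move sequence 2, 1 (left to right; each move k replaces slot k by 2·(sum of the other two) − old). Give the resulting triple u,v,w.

start (3,2,2) = (f(1,0),f(0,1),f(1,1))
replace slot 2: 2·(3+2) − 2 = 8 → (3,8,2)
replace slot 1: 2·(8+2) − 3 = 17 → (17,8,2)

17,8,2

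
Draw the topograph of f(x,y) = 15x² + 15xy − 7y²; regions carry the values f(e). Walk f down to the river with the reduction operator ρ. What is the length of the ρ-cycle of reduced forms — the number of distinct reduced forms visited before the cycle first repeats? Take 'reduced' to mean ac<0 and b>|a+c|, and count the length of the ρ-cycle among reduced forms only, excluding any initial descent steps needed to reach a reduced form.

D = 645, ⌊√D⌋ = 25
river: ρ → (-7,13,17)
river: ρ → (17,21,-3)
river: ρ → (-3,21,17)
river: ρ → (17,13,-7)
river: ρ → (-7,15,15)
river: ρ → (15,15,-7)
ρ-cycle length = 6 (tail of 0 descent steps not counted)

6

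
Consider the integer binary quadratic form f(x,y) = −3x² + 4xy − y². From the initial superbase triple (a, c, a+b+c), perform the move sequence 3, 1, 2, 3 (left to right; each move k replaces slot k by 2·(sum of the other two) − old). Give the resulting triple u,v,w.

start (-3,-1,0) = (f(1,0),f(0,1),f(1,1))
replace slot 3: 2·((-3)+(-1)) − 0 = -8 → (-3,-1,-8)
replace slot 1: 2·((-1)+(-8)) − (-3) = -15 → (-15,-1,-8)
replace slot 2: 2·((-15)+(-8)) − (-1) = -45 → (-15,-45,-8)
replace slot 3: 2·((-15)+(-45)) − (-8) = -112 → (-15,-45,-112)

-15,-45,-112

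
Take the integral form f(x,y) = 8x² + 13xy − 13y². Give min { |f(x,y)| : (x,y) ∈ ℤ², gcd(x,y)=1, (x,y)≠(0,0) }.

river: ρ → (-13,13,8)
river: ρ → (8,19,-7)
river: ρ → (-7,23,2)
river: ρ → (2,21,-18)
river: ρ → (-18,15,5)
river: ρ → (5,15,-18)
river: ρ → (-18,21,2)
river: ρ → (2,23,-7)
river: ρ → (-7,19,8)
river: ρ → (8,13,-13)
closes: descent 0, river 10
min |a| on river = 2

2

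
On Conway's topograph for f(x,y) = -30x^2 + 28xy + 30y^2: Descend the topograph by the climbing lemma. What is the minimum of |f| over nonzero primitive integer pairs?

river: ρ → (30,32,-28)
river: ρ → (-28,24,34)
river: ρ → (34,44,-18)
river: ρ → (-18,64,4)
river: ρ → (4,64,-18)
river: ρ → (-18,44,34)
river: ρ → (34,24,-28)
river: ρ → (-28,32,30)
river: ρ → (30,28,-30)
river: ρ → (-30,32,28)
river: ρ → (28,24,-34)
river: ρ → (-34,44,18)
river: ρ → (18,64,-4)
river: ρ → (-4,64,18)
river: ρ → (18,44,-34)
river: ρ → (-34,24,28)
river: ρ → (28,32,-30)
river: ρ → (-30,28,30)
closes: descent 0, river 18
min |a| on river = 4

4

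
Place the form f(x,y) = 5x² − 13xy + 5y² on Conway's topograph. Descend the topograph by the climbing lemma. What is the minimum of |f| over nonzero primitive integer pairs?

descent: ρ → (5,3,-3)  [lands on river]
river: ρ → (-3,3,5)
river: ρ → (5,7,-1)
river: ρ → (-1,7,5)
closes: descent 1, river 4
min |a| on river = 1

1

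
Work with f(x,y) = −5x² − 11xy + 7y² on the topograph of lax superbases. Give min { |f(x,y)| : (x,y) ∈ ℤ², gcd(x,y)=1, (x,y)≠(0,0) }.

descent: ρ → (7,11,-5)  [lands on river]
river: ρ → (-5,9,9)
river: ρ → (9,9,-5)
river: ρ → (-5,11,7)
river: ρ → (7,3,-9)
river: ρ → (-9,15,1)
river: ρ → (1,15,-9)
river: ρ → (-9,3,7)
closes: descent 1, river 8
min |a| on river = 1

1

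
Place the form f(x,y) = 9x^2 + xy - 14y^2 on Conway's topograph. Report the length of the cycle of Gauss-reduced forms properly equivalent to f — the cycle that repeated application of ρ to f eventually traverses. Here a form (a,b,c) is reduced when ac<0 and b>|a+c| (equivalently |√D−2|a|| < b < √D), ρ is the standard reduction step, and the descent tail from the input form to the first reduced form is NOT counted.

D = 505, ⌊√D⌋ = 22
descent: ρ → (-14,-1,9)
descent: ρ → (9,19,-4)  [lands on river]
river: ρ → (-4,21,4)
river: ρ → (4,19,-9)
river: ρ → (-9,17,6)
river: ρ → (6,19,-6)
river: ρ → (-6,17,9)
ρ-cycle length = 6 (tail of 2 descent steps not counted)

6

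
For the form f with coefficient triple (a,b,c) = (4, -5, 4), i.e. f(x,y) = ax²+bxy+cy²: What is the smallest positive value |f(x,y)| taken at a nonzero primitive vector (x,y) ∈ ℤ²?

translate: b→3 (≡-5 mod 8), so (4,-5,4)→(4,3,3)
flip: (4,3,3)→(3,-3,4)
translate: b→3 (≡-3 mod 6), so (3,-3,4)→(3,3,4)
reduced (well bottom): (3,3,4) with a≤c, −a<b≤a
well minimum = a = 3

3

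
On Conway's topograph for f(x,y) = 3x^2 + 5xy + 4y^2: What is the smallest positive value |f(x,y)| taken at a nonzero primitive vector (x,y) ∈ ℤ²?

translate: b→-1 (≡5 mod 6), so (3,5,4)→(3,-1,2)
flip: (3,-1,2)→(2,1,3)
reduced (well bottom): (2,1,3) with a≤c, −a<b≤a
well minimum = a = 2

2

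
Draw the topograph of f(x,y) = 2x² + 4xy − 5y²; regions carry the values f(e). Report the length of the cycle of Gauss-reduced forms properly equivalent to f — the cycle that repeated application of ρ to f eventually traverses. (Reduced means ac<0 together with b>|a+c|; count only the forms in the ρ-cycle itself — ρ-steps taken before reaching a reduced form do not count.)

D = 56, ⌊√D⌋ = 7
river: ρ → (-5,6,1)
river: ρ → (1,6,-5)
river: ρ → (-5,4,2)
river: ρ → (2,4,-5)
ρ-cycle length = 4 (tail of 0 descent steps not counted)

4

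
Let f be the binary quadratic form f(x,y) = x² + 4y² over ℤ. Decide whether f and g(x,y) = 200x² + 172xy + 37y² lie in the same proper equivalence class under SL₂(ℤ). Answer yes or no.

D₁ = -16, D₂ = -16
f: reduced (well bottom): (1,0,4) with a≤c, −a<b≤a
g: flip: (200,172,37)→(37,-172,200)
g: translate: b→-24 (≡-172 mod 74), so (37,-172,200)→(37,-24,4)
g: flip: (37,-24,4)→(4,24,37)
g: translate: b→0 (≡24 mod 8), so (4,24,37)→(4,0,1)
g: flip: (4,0,1)→(1,0,4)
g: reduced (well bottom): (1,0,4) with a≤c, −a<b≤a
reduced forms (1, 0, 4) vs (1, 0, 4) ⇒ equivalent

yes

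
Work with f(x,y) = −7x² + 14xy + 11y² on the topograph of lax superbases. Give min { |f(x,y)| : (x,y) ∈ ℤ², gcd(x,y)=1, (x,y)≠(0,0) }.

river: ρ → (11,8,-10)
river: ρ → (-10,12,9)
river: ρ → (9,6,-13)
river: ρ → (-13,20,2)
river: ρ → (2,20,-13)
river: ρ → (-13,6,9)
river: ρ → (9,12,-10)
river: ρ → (-10,8,11)
river: ρ → (11,14,-7)
river: ρ → (-7,14,11)
closes: descent 0, river 10
min |a| on river = 2

2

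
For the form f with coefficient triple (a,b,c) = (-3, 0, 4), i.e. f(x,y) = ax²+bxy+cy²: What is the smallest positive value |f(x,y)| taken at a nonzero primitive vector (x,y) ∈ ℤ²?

descent: ρ → (4,0,-3)
descent: ρ → (-3,6,1)  [lands on river]
river: ρ → (1,6,-3)
closes: descent 2, river 2
min |a| on river = 1

1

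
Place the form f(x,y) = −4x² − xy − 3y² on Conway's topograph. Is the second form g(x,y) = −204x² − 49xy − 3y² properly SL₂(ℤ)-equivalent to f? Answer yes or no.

D₁ = -47, D₂ = -47
f is negative-definite; reduce −f:
−f: flip: (4,1,3)→(3,-1,4)
−f: reduced (well bottom): (3,-1,4) with a≤c, −a<b≤a
flip sign back: reduced form of f is (-3,1,-4)
g is negative-definite; reduce −g:
−g: flip: (204,49,3)→(3,-49,204)
−g: translate: b→-1 (≡-49 mod 6), so (3,-49,204)→(3,-1,4)
−g: reduced (well bottom): (3,-1,4) with a≤c, −a<b≤a
flip sign back: reduced form of g is (-3,1,-4)
reduced forms (-3, 1, -4) vs (-3, 1, -4) ⇒ equivalent

yes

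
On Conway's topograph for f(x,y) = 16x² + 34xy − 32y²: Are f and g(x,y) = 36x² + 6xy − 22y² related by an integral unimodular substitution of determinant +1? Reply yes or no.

D₁ = 3204, D₂ = 3204
river cycle of f (length 28): (-32, 30, 18), (18, 42, -20), (-20, 38, 22), (22, 50, -8), (-8, 46, 34), (34, 22, -20), (-20, 18, 36), (36, 54, -2), (-2, 54, 36), (36, 18, -20), … (18 more)
river cycle of g (length 28): (-22, 38, 20), (20, 42, -18), (-18, 30, 32), (32, 34, -16), (-16, 30, 36), (36, 42, -10), (-10, 38, 44), (44, 50, -4), (-4, 54, 18), (18, 54, -4), … (18 more)
cycles differ ⇒ inequivalent

no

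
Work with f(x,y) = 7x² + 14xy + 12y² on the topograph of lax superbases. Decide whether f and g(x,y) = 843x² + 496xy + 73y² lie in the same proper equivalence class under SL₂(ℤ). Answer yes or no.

D₁ = -140, D₂ = -140
f: translate: b→0 (≡14 mod 14), so (7,14,12)→(7,0,5)
f: flip: (7,0,5)→(5,0,7)
f: reduced (well bottom): (5,0,7) with a≤c, −a<b≤a
g: flip: (843,496,73)→(73,-496,843)
g: translate: b→-58 (≡-496 mod 146), so (73,-496,843)→(73,-58,12)
g: flip: (73,-58,12)→(12,58,73)
g: translate: b→10 (≡58 mod 24), so (12,58,73)→(12,10,5)
g: flip: (12,10,5)→(5,-10,12)
g: translate: b→0 (≡-10 mod 10), so (5,-10,12)→(5,0,7)
g: reduced (well bottom): (5,0,7) with a≤c, −a<b≤a
reduced forms (5, 0, 7) vs (5, 0, 7) ⇒ equivalent

yes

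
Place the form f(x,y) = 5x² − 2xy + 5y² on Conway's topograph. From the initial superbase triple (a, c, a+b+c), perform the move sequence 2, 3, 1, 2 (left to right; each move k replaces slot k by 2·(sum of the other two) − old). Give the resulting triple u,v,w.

start (5,5,8) = (f(1,0),f(0,1),f(1,1))
replace slot 2: 2·(5+8) − 5 = 21 → (5,21,8)
replace slot 3: 2·(5+21) − 8 = 44 → (5,21,44)
replace slot 1: 2·(21+44) − 5 = 125 → (125,21,44)
replace slot 2: 2·(125+44) − 21 = 317 → (125,317,44)

125,317,44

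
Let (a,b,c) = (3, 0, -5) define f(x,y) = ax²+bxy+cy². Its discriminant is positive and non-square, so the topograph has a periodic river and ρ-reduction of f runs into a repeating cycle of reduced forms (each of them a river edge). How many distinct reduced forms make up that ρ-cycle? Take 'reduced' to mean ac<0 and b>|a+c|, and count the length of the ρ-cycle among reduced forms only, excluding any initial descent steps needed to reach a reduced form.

D = 60, ⌊√D⌋ = 7
descent: ρ → (-5,0,3)
descent: ρ → (3,6,-2)  [lands on river]
river: ρ → (-2,6,3)
ρ-cycle length = 2 (tail of 2 descent steps not counted)

2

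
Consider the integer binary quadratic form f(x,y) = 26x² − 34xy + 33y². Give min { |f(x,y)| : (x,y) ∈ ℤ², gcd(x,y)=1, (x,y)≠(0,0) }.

translate: b→18 (≡-34 mod 52), so (26,-34,33)→(26,18,25)
flip: (26,18,25)→(25,-18,26)
reduced (well bottom): (25,-18,26) with a≤c, −a<b≤a
well minimum = a = 25

25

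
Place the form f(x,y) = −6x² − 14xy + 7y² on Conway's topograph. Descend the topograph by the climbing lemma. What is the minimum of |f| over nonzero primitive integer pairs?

descent: ρ → (7,14,-6)  [lands on river]
river: ρ → (-6,10,11)
river: ρ → (11,12,-5)
river: ρ → (-5,18,2)
river: ρ → (2,18,-5)
river: ρ → (-5,12,11)
river: ρ → (11,10,-6)
river: ρ → (-6,14,7)
closes: descent 1, river 8
min |a| on river = 2

2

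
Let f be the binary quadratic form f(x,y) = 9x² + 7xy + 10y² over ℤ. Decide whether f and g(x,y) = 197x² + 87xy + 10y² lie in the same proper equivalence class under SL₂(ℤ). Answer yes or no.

D₁ = -311, D₂ = -311
f: reduced (well bottom): (9,7,10) with a≤c, −a<b≤a
g: flip: (197,87,10)→(10,-87,197)
g: translate: b→-7 (≡-87 mod 20), so (10,-87,197)→(10,-7,9)
g: flip: (10,-7,9)→(9,7,10)
g: reduced (well bottom): (9,7,10) with a≤c, −a<b≤a
reduced forms (9, 7, 10) vs (9, 7, 10) ⇒ equivalent

yes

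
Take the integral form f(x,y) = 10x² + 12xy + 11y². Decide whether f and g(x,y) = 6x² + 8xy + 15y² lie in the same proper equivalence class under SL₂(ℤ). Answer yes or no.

D₁ = -296, D₂ = -296
f: translate: b→-8 (≡12 mod 20), so (10,12,11)→(10,-8,9)
f: flip: (10,-8,9)→(9,8,10)
f: reduced (well bottom): (9,8,10) with a≤c, −a<b≤a
g: translate: b→-4 (≡8 mod 12), so (6,8,15)→(6,-4,13)
g: reduced (well bottom): (6,-4,13) with a≤c, −a<b≤a
reduced forms (9, 8, 10) vs (6, -4, 13) ⇒ inequivalent

no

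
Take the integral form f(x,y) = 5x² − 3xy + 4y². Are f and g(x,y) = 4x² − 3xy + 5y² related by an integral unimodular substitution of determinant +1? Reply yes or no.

D₁ = -71, D₂ = -71
f: flip: (5,-3,4)→(4,3,5)
f: reduced (well bottom): (4,3,5) with a≤c, −a<b≤a
g: reduced (well bottom): (4,-3,5) with a≤c, −a<b≤a
reduced forms (4, 3, 5) vs (4, -3, 5) ⇒ inequivalent

no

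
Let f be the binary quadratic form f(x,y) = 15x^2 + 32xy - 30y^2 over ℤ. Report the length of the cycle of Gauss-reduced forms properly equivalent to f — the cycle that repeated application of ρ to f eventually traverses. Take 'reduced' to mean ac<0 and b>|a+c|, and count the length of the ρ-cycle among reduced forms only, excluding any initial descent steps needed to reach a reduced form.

D = 2824, ⌊√D⌋ = 53
river: ρ → (-30,28,17)
river: ρ → (17,40,-18)
river: ρ → (-18,32,25)
river: ρ → (25,18,-25)
river: ρ → (-25,32,18)
river: ρ → (18,40,-17)
river: ρ → (-17,28,30)
river: ρ → (30,32,-15)
river: ρ → (-15,28,34)
river: ρ → (34,40,-9)
river: ρ → (-9,50,9)
river: ρ → (9,40,-34)
river: ρ → (-34,28,15)
river: ρ → (15,32,-30)
ρ-cycle length = 14 (tail of 0 descent steps not counted)

14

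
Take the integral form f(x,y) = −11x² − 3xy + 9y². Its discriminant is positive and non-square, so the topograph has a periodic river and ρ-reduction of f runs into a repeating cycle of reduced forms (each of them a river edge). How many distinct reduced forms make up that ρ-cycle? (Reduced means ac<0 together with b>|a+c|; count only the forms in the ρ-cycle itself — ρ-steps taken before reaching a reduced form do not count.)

D = 405, ⌊√D⌋ = 20
descent: ρ → (9,3,-11)  [lands on river]
river: ρ → (-11,19,1)
river: ρ → (1,19,-11)
river: ρ → (-11,3,9)
river: ρ → (9,15,-5)
river: ρ → (-5,15,9)
ρ-cycle length = 6 (tail of 1 descent step not counted)

6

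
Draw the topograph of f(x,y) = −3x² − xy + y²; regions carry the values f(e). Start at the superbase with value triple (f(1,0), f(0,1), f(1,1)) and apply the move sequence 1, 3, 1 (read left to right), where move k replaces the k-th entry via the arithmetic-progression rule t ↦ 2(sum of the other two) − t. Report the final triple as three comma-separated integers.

start (-3,1,-3) = (f(1,0),f(0,1),f(1,1))
replace slot 1: 2·(1+(-3)) − (-3) = -1 → (-1,1,-3)
replace slot 3: 2·((-1)+1) − (-3) = 3 → (-1,1,3)
replace slot 1: 2·(1+3) − (-1) = 9 → (9,1,3)

9,1,3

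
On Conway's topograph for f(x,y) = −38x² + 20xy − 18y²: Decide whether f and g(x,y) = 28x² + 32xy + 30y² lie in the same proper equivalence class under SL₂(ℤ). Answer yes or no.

D₁ = -2336, D₂ = -2336
f is negative-definite; reduce −f:
−f: flip: (38,-20,18)→(18,20,38)
−f: translate: b→-16 (≡20 mod 36), so (18,20,38)→(18,-16,36)
−f: reduced (well bottom): (18,-16,36) with a≤c, −a<b≤a
flip sign back: reduced form of f is (-18,16,-36)
g: translate: b→-24 (≡32 mod 56), so (28,32,30)→(28,-24,26)
g: flip: (28,-24,26)→(26,24,28)
g: reduced (well bottom): (26,24,28) with a≤c, −a<b≤a
reduced forms (-18, 16, -36) vs (26, 24, 28) ⇒ inequivalent

no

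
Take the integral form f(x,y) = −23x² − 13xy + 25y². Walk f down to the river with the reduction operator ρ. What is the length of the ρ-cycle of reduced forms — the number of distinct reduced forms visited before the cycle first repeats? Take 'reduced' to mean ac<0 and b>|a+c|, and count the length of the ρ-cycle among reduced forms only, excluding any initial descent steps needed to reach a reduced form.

D = 2469, ⌊√D⌋ = 49
descent: ρ → (25,13,-23)  [lands on river]
river: ρ → (-23,33,15)
river: ρ → (15,27,-29)
river: ρ → (-29,31,13)
river: ρ → (13,47,-5)
river: ρ → (-5,43,31)
river: ρ → (31,19,-17)
river: ρ → (-17,49,1)
river: ρ → (1,49,-17)
river: ρ → (-17,19,31)
river: ρ → (31,43,-5)
river: ρ → (-5,47,13)
river: ρ → (13,31,-29)
river: ρ → (-29,27,15)
river: ρ → (15,33,-23)
river: ρ → (-23,13,25)
river: ρ → (25,37,-11)
river: ρ → (-11,29,37)
river: ρ → (37,45,-3)
river: ρ → (-3,45,37)
river: ρ → (37,29,-11)
river: ρ → (-11,37,25)
ρ-cycle length = 22 (tail of 1 descent step not counted)

22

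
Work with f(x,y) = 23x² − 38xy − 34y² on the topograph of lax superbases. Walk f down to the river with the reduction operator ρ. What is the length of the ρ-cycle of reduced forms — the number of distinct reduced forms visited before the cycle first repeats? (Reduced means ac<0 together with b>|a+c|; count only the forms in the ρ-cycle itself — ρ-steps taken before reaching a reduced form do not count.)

D = 4572, ⌊√D⌋ = 67
descent: ρ → (-34,38,23)  [lands on river]
river: ρ → (23,54,-18)
river: ρ → (-18,54,23)
river: ρ → (23,38,-34)
river: ρ → (-34,30,27)
river: ρ → (27,24,-37)
river: ρ → (-37,50,14)
river: ρ → (14,62,-13)
river: ρ → (-13,42,54)
river: ρ → (54,66,-1)
river: ρ → (-1,66,54)
river: ρ → (54,42,-13)
river: ρ → (-13,62,14)
river: ρ → (14,50,-37)
river: ρ → (-37,24,27)
river: ρ → (27,30,-34)
ρ-cycle length = 16 (tail of 1 descent step not counted)

16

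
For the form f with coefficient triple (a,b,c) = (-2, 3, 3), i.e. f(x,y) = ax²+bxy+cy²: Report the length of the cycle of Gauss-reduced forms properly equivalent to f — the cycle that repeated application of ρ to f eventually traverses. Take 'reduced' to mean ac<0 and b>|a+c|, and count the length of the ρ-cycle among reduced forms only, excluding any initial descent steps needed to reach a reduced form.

D = 33, ⌊√D⌋ = 5
river: ρ → (3,3,-2)
river: ρ → (-2,5,1)
river: ρ → (1,5,-2)
river: ρ → (-2,3,3)
ρ-cycle length = 4 (tail of 0 descent steps not counted)

4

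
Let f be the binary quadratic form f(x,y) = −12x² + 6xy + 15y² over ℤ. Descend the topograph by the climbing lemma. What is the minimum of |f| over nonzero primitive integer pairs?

river: ρ → (15,24,-3)
river: ρ → (-3,24,15)
river: ρ → (15,6,-12)
river: ρ → (-12,18,9)
river: ρ → (9,18,-12)
river: ρ → (-12,6,15)
closes: descent 0, river 6
min |a| on river = 3

3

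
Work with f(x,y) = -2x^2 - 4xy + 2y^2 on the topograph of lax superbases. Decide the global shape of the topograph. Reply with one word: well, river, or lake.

D = b²−4ac = (-4)² − 4·(-2)·2 = 32
D > 0 non-square ⇒ indefinite ⇒ periodic river

river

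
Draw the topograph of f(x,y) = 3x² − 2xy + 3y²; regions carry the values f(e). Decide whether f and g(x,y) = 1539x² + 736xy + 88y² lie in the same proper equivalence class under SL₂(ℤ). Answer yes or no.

D₁ = -32, D₂ = -32
f: flip: (3,-2,3)→(3,2,3)
f: reduced (well bottom): (3,2,3) with a≤c, −a<b≤a
g: flip: (1539,736,88)→(88,-736,1539)
g: translate: b→-32 (≡-736 mod 176), so (88,-736,1539)→(88,-32,3)
g: flip: (88,-32,3)→(3,32,88)
g: translate: b→2 (≡32 mod 6), so (3,32,88)→(3,2,3)
g: reduced (well bottom): (3,2,3) with a≤c, −a<b≤a
reduced forms (3, 2, 3) vs (3, 2, 3) ⇒ equivalent

yes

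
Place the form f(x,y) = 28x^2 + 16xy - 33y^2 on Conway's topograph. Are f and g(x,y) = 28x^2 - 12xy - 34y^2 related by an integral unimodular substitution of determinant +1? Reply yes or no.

D₁ = 3952, D₂ = 3952
river cycle of f (length 26): (-33, 50, 11), (11, 60, -8), (-8, 52, 39), (39, 26, -21), (-21, 58, 7), (7, 54, -37), (-37, 20, 24), (24, 28, -33), (-33, 38, 19), (19, 38, -33), … (16 more)
river cycle of g (length 12): (-34, 12, 28), (28, 44, -18), (-18, 28, 44), (44, 60, -2), (-2, 60, 44), (44, 28, -18), (-18, 44, 28), (28, 12, -34), (-34, 56, 6), (6, 52, -52), … (2 more)
cycles differ ⇒ inequivalent

no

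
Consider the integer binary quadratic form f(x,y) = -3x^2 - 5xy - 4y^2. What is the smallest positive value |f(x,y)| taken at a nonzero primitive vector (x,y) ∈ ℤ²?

translate: b→-1 (≡5 mod 6), so (3,5,4)→(3,-1,2)
flip: (3,-1,2)→(2,1,3)
reduced (well bottom): (2,1,3) with a≤c, −a<b≤a
well minimum |f| = |-2| = 2 (negative-definite)

2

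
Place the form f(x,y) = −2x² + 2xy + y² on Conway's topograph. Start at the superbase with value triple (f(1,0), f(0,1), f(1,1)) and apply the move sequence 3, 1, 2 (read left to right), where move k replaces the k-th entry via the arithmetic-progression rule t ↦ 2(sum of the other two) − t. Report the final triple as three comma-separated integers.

start (-2,1,1) = (f(1,0),f(0,1),f(1,1))
replace slot 3: 2·((-2)+1) − 1 = -3 → (-2,1,-3)
replace slot 1: 2·(1+(-3)) − (-2) = -2 → (-2,1,-3)
replace slot 2: 2·((-2)+(-3)) − 1 = -11 → (-2,-11,-3)

-2,-11,-3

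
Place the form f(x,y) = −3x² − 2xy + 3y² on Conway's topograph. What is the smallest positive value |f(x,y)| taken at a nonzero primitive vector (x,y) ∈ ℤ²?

descent: ρ → (3,2,-3)  [lands on river]
river: ρ → (-3,4,2)
river: ρ → (2,4,-3)
river: ρ → (-3,2,3)
river: ρ → (3,4,-2)
river: ρ → (-2,4,3)
closes: descent 1, river 6
min |a| on river = 2

2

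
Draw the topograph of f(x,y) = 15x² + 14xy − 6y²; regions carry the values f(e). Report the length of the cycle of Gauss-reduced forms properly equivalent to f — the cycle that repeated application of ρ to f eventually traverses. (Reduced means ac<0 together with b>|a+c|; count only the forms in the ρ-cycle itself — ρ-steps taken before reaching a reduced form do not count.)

D = 556, ⌊√D⌋ = 23
river: ρ → (-6,22,3)
river: ρ → (3,20,-13)
river: ρ → (-13,6,10)
river: ρ → (10,14,-9)
river: ρ → (-9,22,2)
river: ρ → (2,22,-9)
river: ρ → (-9,14,10)
river: ρ → (10,6,-13)
river: ρ → (-13,20,3)
river: ρ → (3,22,-6)
river: ρ → (-6,14,15)
river: ρ → (15,16,-5)
river: ρ → (-5,14,18)
river: ρ → (18,22,-1)
river: ρ → (-1,22,18)
river: ρ → (18,14,-5)
river: ρ → (-5,16,15)
river: ρ → (15,14,-6)
ρ-cycle length = 18 (tail of 0 descent steps not counted)

18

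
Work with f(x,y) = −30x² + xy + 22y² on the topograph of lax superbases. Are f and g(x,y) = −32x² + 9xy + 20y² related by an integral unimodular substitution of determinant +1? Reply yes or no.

D₁ = 2641, D₂ = 2641
river cycle of f (length 82): (22, 43, -9), (-9, 47, 12), (12, 49, -5), (-5, 51, 2), (2, 49, -30), (-30, 11, 21), (21, 31, -20), (-20, 49, 3), (3, 47, -36), (-36, 25, 14), … (72 more)
river cycle of g (length 82): (20, 31, -21), (-21, 11, 30), (30, 49, -2), (-2, 51, 5), (5, 49, -12), (-12, 47, 9), (9, 43, -22), (-22, 45, 7), (7, 39, -40), (-40, 41, 6), … (72 more)
cycles differ ⇒ inequivalent

no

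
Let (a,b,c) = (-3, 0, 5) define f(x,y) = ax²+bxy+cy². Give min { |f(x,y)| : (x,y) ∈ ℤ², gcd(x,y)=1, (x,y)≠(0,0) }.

descent: ρ → (5,0,-3)
descent: ρ → (-3,6,2)  [lands on river]
river: ρ → (2,6,-3)
closes: descent 2, river 2
min |a| on river = 2

2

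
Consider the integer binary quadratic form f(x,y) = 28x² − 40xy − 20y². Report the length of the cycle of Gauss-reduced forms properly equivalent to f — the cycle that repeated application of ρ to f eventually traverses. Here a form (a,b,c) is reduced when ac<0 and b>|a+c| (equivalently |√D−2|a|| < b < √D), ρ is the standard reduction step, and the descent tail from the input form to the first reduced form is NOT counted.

D = 3840, ⌊√D⌋ = 61
descent: ρ → (-20,40,28)  [lands on river]
river: ρ → (28,16,-32)
river: ρ → (-32,48,12)
river: ρ → (12,48,-32)
river: ρ → (-32,16,28)
river: ρ → (28,40,-20)
ρ-cycle length = 6 (tail of 1 descent step not counted)

6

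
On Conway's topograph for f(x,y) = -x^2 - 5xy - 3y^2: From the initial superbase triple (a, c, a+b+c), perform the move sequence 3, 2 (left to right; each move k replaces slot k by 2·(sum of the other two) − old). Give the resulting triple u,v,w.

start (-1,-3,-9) = (f(1,0),f(0,1),f(1,1))
replace slot 3: 2·((-1)+(-3)) − (-9) = 1 → (-1,-3,1)
replace slot 2: 2·((-1)+1) − (-3) = 3 → (-1,3,1)

-1,3,1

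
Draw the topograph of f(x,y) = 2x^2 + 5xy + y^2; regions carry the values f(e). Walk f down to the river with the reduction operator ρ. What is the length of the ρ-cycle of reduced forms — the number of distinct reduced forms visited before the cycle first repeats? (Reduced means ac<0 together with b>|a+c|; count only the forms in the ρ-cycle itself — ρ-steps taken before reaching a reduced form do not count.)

D = 17, ⌊√D⌋ = 4
descent: ρ → (1,3,-2)  [lands on river]
river: ρ → (-2,1,2)
river: ρ → (2,3,-1)
river: ρ → (-1,3,2)
river: ρ → (2,1,-2)
river: ρ → (-2,3,1)
ρ-cycle length = 6 (tail of 1 descent step not counted)

6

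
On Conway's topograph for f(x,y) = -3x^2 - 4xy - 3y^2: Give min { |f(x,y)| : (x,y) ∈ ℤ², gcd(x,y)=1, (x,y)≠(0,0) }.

translate: b→-2 (≡4 mod 6), so (3,4,3)→(3,-2,2)
flip: (3,-2,2)→(2,2,3)
reduced (well bottom): (2,2,3) with a≤c, −a<b≤a
well minimum |f| = |-2| = 2 (negative-definite)

2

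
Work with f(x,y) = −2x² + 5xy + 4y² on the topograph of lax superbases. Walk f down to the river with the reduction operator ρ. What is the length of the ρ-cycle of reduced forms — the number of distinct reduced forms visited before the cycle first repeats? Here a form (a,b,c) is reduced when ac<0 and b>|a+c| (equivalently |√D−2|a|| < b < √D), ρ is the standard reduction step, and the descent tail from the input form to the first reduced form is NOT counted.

D = 57, ⌊√D⌋ = 7
river: ρ → (4,3,-3)
river: ρ → (-3,3,4)
river: ρ → (4,5,-2)
river: ρ → (-2,7,1)
river: ρ → (1,7,-2)
river: ρ → (-2,5,4)
ρ-cycle length = 6 (tail of 0 descent steps not counted)

6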